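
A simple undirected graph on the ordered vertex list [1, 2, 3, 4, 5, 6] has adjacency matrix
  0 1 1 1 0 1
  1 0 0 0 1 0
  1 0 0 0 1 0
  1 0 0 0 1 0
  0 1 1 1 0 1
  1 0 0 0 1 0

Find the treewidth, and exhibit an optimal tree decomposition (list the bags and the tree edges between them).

Treewidth 2.
Bags: B1 = {1, 3, 5}  B2 = {1, 5, 6}  B3 = {1, 4, 5}  B4 = {1, 2, 5}
Tree: B1–B2, B2–B3, B3–B4

Each bag holds 3 vertices, so the decomposition has width 2, which upper-bounds the treewidth. The edges 3–5–6–1–3 form a cycle, so G is not a tree and its treewidth is at least 2. Therefore the treewidth is 2.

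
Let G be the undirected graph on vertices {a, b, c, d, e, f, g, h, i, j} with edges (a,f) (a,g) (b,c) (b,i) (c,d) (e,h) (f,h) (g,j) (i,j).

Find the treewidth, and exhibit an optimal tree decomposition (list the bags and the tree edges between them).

Treewidth 1.
One such decomposition:
Bags: B1 = {c, d}  B2 = {b, c}  B3 = {b, i}  B4 = {i, j}  B5 = {g, j}  B6 = {a, g}  B7 = {a, f}  B8 = {f, h}  B9 = {e, h}
Tree: B1–B2, B2–B3, B3–B4, B4–B5, B5–B6, B6–B7, B7–B8, B8–B9

The largest bag has 2 vertices, giving width 1; this decomposition certifies tw(G) ≤ 1. Since G has at least one edge (e.g. d–c), it is not an edgeless graph, so tw(G) ≥ 1. Hence tw(G) = 1 exactly.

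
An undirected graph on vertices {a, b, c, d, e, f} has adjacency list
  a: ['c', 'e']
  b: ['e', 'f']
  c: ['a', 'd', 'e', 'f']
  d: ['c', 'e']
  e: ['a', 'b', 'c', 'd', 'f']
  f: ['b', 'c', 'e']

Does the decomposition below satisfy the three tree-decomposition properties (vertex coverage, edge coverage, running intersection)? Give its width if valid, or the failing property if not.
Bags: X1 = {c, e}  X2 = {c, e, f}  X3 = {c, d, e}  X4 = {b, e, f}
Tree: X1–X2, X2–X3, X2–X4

A tree decomposition must satisfy three properties: every vertex lies in some bag; for every edge, both endpoints lie together in some bag; and for every vertex, the bags containing it form a connected subtree. Here vertex a appears in no bag, so the decomposition is invalid.

No — vertex a appears in no bag.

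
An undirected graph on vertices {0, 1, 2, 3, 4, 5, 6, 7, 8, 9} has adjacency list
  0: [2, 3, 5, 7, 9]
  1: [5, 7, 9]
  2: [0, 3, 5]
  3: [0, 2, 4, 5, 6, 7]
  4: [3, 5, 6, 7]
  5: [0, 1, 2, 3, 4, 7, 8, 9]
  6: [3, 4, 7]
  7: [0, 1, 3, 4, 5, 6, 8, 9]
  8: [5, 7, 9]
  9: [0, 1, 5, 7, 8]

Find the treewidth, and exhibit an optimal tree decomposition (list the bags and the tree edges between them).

Treewidth 3.
One optimal decomposition is:
Bags: B1 = {0, 5, 7, 9}  B2 = {1, 5, 7, 9}  B3 = {0, 3, 5, 7}  B4 = {0, 2, 3, 5}  B5 = {3, 4, 5, 7}  B6 = {3, 4, 6, 7}  B7 = {5, 7, 8, 9}
Tree: B1–B2, B1–B3, B3–B4, B3–B5, B5–B6, B1–B7

The largest bag has 4 vertices, giving width 3; this decomposition certifies tw(G) ≤ 3. For the lower bound, the 4 vertices {0, 2, 3, 5} are pairwise adjacent, and any tree decomposition puts a clique entirely inside one bag — forcing width ≥ 3. The upper and lower bounds meet at 3, so that is the treewidth.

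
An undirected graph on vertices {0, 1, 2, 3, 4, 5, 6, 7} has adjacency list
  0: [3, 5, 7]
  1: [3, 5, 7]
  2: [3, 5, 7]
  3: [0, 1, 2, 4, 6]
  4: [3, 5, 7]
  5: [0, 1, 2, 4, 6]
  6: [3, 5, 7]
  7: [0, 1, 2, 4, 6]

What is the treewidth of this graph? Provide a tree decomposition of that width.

Treewidth 3.
One optimal decomposition is:
Bags: B1 = {0, 3, 5, 7}  B2 = {3, 5, 6, 7}  B3 = {2, 3, 5, 7}  B4 = {3, 4, 5, 7}  B5 = {1, 3, 5, 7}
Tree: B1–B2, B2–B3, B3–B4, B4–B5

Each bag holds 4 vertices, so the decomposition has width 3, which upper-bounds the treewidth. For the lower bound: the 4 vertex sets {0,7}, {5,6}, {3}, {2} are disjoint, each induces a connected subgraph, and every pair is joined by at least one edge of G. Contracting each set to a single vertex therefore yields K_{4} as a minor, and since treewidth is minor-monotone, tw(G) ≥ tw(K_{4}) = 3. Combining the bounds, tw(G) = 3.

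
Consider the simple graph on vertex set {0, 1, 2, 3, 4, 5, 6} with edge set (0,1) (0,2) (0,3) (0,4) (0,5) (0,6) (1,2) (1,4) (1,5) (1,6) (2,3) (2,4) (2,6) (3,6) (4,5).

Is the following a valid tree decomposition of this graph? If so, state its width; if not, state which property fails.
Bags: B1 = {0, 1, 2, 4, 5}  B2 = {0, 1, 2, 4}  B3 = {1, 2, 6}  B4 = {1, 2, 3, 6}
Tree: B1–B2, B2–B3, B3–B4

No — edge (0,6) lies in no bag.

A tree decomposition must satisfy three properties: every vertex lies in some bag; for every edge, both endpoints lie together in some bag; and for every vertex, the bags containing it form a connected subtree. Here edge (0,6) lies in no bag, so the decomposition is invalid.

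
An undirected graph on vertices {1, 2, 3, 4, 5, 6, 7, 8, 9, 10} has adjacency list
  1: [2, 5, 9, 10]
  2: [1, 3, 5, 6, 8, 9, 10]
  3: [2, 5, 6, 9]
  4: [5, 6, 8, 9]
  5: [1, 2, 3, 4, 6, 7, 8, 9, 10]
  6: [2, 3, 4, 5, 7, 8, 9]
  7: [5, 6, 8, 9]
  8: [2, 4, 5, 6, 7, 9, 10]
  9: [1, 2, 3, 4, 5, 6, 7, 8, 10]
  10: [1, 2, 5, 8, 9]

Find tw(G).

A width-4 tree decomposition is:
Bags: B1 = {2, 5, 6, 8, 9}  B2 = {2, 3, 5, 6, 9}  B3 = {2, 5, 8, 9, 10}  B4 = {1, 2, 5, 9, 10}  B5 = {4, 5, 6, 8, 9}  B6 = {5, 6, 7, 8, 9}
Tree: B1–B2, B1–B3, B3–B4, B1–B5, B5–B6
Each bag holds 5 vertices, so the decomposition has width 4, which upper-bounds the treewidth. Conversely, {1, 2, 5, 9, 10} is a clique of size 5, and the vertices of any clique must share a bag in every tree decomposition; so some bag has ≥ 5 vertices and tw(G) ≥ 4. Combining the bounds, tw(G) = 4.

4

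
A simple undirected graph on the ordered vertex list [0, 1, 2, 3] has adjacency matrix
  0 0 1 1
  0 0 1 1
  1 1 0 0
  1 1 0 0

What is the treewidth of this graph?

A width-2 tree decomposition is:
Bags: B1 = {0, 1, 3}  B2 = {0, 1, 2}
Tree: B1–B2
The largest bag has 3 vertices, giving width 2; this decomposition certifies tw(G) ≤ 2. Since 1–3–0–2–1 is a cycle in G, G is not acyclic. Forests are exactly the graphs of treewidth ≤ 1, so tw(G) ≥ 2. The upper and lower bounds meet at 2, so that is the treewidth.

2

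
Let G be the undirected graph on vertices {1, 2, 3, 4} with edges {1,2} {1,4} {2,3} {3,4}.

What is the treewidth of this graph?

2

A width-2 tree decomposition is:
Bags: B1 = {1, 3, 4}  B2 = {1, 2, 3}
Tree: B1–B2
The largest bag has 3 vertices, giving width 2; this decomposition certifies tw(G) ≤ 2. For the lower bound, G contains the cycle 3–4–1–2–3, so G is not a forest; only forests have treewidth ≤ 1, hence tw(G) ≥ 2. The upper and lower bounds meet at 2, so that is the treewidth.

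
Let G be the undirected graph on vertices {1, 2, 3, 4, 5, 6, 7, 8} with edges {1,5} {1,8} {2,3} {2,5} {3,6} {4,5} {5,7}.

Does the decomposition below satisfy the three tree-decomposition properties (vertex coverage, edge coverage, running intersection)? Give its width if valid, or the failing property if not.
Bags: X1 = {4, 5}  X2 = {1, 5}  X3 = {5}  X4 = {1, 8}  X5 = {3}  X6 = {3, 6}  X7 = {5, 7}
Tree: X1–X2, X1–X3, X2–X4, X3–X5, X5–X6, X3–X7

No — vertex 2 appears in no bag.

A tree decomposition must satisfy three properties: every vertex lies in some bag; for every edge, both endpoints lie together in some bag; and for every vertex, the bags containing it form a connected subtree. Here vertex 2 appears in no bag, so the decomposition is invalid.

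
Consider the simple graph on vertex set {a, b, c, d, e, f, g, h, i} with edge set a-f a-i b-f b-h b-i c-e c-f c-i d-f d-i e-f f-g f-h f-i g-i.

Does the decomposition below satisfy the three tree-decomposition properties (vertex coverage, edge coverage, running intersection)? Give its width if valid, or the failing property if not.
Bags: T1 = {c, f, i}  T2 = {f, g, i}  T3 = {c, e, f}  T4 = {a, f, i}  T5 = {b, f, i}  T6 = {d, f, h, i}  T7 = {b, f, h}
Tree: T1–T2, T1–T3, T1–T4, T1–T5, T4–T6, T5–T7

A tree decomposition must satisfy three properties: every vertex lies in some bag; for every edge, both endpoints lie together in some bag; and for every vertex, the bags containing it form a connected subtree. Here bags containing vertex h are not connected in the tree, so the decomposition is invalid.

No — bags containing vertex h are not connected in the tree.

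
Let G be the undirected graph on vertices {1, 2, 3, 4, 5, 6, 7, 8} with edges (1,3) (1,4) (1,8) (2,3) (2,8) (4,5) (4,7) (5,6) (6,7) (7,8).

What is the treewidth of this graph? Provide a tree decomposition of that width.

The largest bag has 3 vertices, giving width 2; this decomposition certifies tw(G) ≤ 2. The edges 3–2–8–1–3 form a cycle, so G is not a tree and its treewidth is at least 2. The upper and lower bounds meet at 2, so that is the treewidth.

Treewidth 2.
One optimal decomposition is:
Bags: B1 = {1, 2, 3}  B2 = {1, 2, 8}  B3 = {1, 4, 8}  B4 = {4, 7, 8}  B5 = {4, 5, 7}  B6 = {5, 6, 7}
Tree: B1–B2, B2–B3, B3–B4, B4–B5, B5–B6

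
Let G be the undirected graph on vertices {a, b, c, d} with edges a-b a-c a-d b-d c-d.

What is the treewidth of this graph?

2

A width-2 tree decomposition is:
Bags: B1 = {a, b, d}  B2 = {a, c, d}
Tree: B1–B2
Every bag has size at most 3, so the width is 3 − 1 = 2 and tw(G) ≤ 2. For the lower bound, the 3 vertices {a, c, d} are pairwise adjacent, and any tree decomposition puts a clique entirely inside one bag — forcing width ≥ 2. Combining the bounds, tw(G) = 2.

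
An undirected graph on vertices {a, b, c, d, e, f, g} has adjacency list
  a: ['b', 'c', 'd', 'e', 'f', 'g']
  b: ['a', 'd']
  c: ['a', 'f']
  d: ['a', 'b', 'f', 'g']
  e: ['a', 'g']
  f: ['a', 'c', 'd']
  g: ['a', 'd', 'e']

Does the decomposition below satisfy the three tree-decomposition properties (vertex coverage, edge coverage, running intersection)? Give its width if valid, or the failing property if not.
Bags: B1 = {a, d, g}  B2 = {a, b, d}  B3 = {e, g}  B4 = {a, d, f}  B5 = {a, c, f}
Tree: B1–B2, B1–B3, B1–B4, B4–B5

A tree decomposition must satisfy three properties: every vertex lies in some bag; for every edge, both endpoints lie together in some bag; and for every vertex, the bags containing it form a connected subtree. Here edge (a,e) lies in no bag, so the decomposition is invalid.

No — edge (a,e) lies in no bag.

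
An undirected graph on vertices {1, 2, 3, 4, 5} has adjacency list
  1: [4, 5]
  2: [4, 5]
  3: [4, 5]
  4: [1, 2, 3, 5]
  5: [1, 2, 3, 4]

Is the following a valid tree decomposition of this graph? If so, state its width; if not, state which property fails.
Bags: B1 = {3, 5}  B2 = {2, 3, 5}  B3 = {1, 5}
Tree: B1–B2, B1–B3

No — vertex 4 appears in no bag.

A tree decomposition must satisfy three properties: every vertex lies in some bag; for every edge, both endpoints lie together in some bag; and for every vertex, the bags containing it form a connected subtree. Here vertex 4 appears in no bag, so the decomposition is invalid.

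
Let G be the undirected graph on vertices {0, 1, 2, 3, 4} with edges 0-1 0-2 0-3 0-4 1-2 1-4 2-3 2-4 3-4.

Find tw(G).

A width-3 tree decomposition is:
Bags: B1 = {0, 1, 2, 4}  B2 = {0, 2, 3, 4}
Tree: B1–B2
Every bag has size at most 4, so the width is 4 − 1 = 3 and tw(G) ≤ 3. On the other hand G contains the 4-clique {0, 1, 2, 4}. A clique must lie in a single bag of any decomposition, so no decomposition can have width below 3. The upper and lower bounds meet at 3, so that is the treewidth.

3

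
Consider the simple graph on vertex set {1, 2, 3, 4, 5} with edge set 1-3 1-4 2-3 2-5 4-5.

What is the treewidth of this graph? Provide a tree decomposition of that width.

Treewidth 2.
Bags: B1 = {1, 3, 4}  B2 = {2, 3, 4}  B3 = {2, 4, 5}
Tree: B1–B2, B2–B3

Each bag holds 3 vertices, so the decomposition has width 2, which upper-bounds the treewidth. The edges 4–1–3–2–5–4 form a cycle, so G is not a tree and its treewidth is at least 2. Hence tw(G) = 2 exactly.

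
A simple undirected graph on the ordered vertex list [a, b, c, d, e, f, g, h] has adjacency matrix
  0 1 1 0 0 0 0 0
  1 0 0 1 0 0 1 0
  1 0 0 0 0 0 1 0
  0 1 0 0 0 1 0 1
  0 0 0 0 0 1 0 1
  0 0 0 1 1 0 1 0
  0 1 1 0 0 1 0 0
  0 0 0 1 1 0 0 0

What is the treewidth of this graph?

A width-2 tree decomposition is:
Bags: B1 = {e, f, h}  B2 = {d, f, h}  B3 = {d, f, g}  B4 = {b, d, g}  B5 = {b, c, g}  B6 = {a, b, c}
Tree: B1–B2, B2–B3, B3–B4, B4–B5, B5–B6
The largest bag has 3 vertices, giving width 2; this decomposition certifies tw(G) ≤ 2. For the lower bound, G contains the cycle e–h–d–f–e, so G is not a forest; only forests have treewidth ≤ 1, hence tw(G) ≥ 2. The upper and lower bounds meet at 2, so that is the treewidth.

2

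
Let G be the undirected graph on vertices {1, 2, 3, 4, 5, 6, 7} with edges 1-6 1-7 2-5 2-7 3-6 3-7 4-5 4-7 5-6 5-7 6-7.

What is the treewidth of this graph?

A width-2 tree decomposition is:
Bags: B1 = {5, 6, 7}  B2 = {1, 6, 7}  B3 = {4, 5, 7}  B4 = {3, 6, 7}  B5 = {2, 5, 7}
Tree: B1–B2, B1–B3, B2–B4, B1–B5
The largest bag has 3 vertices, giving width 2; this decomposition certifies tw(G) ≤ 2. On the other hand G contains the 3-clique {1, 6, 7}. A clique must lie in a single bag of any decomposition, so no decomposition can have width below 2. Combining the bounds, tw(G) = 2.

2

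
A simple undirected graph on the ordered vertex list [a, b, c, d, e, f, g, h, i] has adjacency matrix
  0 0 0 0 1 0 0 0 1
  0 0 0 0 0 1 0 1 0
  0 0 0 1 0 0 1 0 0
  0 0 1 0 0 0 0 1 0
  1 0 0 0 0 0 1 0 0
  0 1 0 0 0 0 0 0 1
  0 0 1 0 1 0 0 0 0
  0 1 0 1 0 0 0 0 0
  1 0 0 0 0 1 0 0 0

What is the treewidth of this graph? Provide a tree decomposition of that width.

Treewidth 2.
Bags: B1 = {a, f, i}  B2 = {a, e, f}  B3 = {e, f, g}  B4 = {c, f, g}  B5 = {c, d, f}  B6 = {d, f, h}  B7 = {b, f, h}
Tree: B1–B2, B2–B3, B3–B4, B4–B5, B5–B6, B6–B7

The largest bag has 3 vertices, giving width 2; this decomposition certifies tw(G) ≤ 2. Since f–i–a–e–g–c–d–h–b–f is a cycle in G, G is not acyclic. Forests are exactly the graphs of treewidth ≤ 1, so tw(G) ≥ 2. The upper and lower bounds meet at 2, so that is the treewidth.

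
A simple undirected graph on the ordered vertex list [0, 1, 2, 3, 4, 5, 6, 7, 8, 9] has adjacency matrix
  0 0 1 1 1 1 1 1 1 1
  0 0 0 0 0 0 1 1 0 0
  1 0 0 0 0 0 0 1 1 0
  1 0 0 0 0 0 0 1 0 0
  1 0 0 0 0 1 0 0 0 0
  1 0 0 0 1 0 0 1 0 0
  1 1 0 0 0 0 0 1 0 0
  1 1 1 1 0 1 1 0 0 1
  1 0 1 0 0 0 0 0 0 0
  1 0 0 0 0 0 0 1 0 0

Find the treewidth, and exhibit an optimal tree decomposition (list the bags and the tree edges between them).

Every bag has size at most 3, so the width is 3 − 1 = 2 and tw(G) ≤ 2. On the other hand G contains the 3-clique {0, 2, 8}. A clique must lie in a single bag of any decomposition, so no decomposition can have width below 2. The upper and lower bounds meet at 2, so that is the treewidth.

Treewidth 2.
Bags: B1 = {0, 3, 7}  B2 = {0, 6, 7}  B3 = {0, 7, 9}  B4 = {1, 6, 7}  B5 = {0, 5, 7}  B6 = {0, 2, 7}  B7 = {0, 4, 5}  B8 = {0, 2, 8}
Tree: B1–B2, B1–B3, B2–B4, B1–B5, B2–B6, B5–B7, B6–B8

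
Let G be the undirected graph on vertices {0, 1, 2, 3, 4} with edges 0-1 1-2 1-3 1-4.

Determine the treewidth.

1

A width-1 tree decomposition is:
Bags: B1 = {1, 2}  B2 = {0, 1}  B3 = {1, 3}  B4 = {1, 4}
Tree: B1–B2, B1–B3, B1–B4
The largest bag has 2 vertices, giving width 1; this decomposition certifies tw(G) ≤ 1. G has an edge, so its treewidth is at least 1. The upper and lower bounds meet at 1, so that is the treewidth.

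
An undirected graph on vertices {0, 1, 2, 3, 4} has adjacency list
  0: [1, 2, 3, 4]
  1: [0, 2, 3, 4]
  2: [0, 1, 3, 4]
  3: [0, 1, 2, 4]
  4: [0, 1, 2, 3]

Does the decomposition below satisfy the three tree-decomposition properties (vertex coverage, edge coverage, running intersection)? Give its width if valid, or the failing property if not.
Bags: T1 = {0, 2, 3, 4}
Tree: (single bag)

A tree decomposition must satisfy three properties: every vertex lies in some bag; for every edge, both endpoints lie together in some bag; and for every vertex, the bags containing it form a connected subtree. Here vertex 1 appears in no bag, so the decomposition is invalid.

No — vertex 1 appears in no bag.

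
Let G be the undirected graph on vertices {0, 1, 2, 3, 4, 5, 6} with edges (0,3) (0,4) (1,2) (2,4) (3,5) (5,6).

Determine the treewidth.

A width-1 tree decomposition is:
Bags: B1 = {5, 6}  B2 = {3, 5}  B3 = {0, 3}  B4 = {0, 4}  B5 = {2, 4}  B6 = {1, 2}
Tree: B1–B2, B2–B3, B3–B4, B4–B5, B5–B6
Each bag holds 2 vertices, so the decomposition has width 1, which upper-bounds the treewidth. Any graph with an edge has treewidth ≥ 1, and G has the edge 6–5. Hence tw(G) = 1 exactly.

1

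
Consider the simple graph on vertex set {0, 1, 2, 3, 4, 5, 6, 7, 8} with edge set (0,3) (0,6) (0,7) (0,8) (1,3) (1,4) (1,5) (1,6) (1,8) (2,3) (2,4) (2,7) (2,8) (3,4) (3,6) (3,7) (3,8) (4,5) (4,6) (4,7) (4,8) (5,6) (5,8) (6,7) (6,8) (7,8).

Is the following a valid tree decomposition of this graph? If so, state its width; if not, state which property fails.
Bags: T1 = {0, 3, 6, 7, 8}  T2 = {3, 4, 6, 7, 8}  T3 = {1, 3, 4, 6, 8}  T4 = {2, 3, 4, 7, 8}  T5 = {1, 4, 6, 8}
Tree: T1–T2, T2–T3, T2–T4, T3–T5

No — vertex 5 appears in no bag.

A tree decomposition must satisfy three properties: every vertex lies in some bag; for every edge, both endpoints lie together in some bag; and for every vertex, the bags containing it form a connected subtree. Here vertex 5 appears in no bag, so the decomposition is invalid.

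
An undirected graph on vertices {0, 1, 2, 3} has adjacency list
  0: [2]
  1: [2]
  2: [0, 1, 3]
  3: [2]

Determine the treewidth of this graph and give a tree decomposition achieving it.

Every bag has size at most 2, so the width is 2 − 1 = 1 and tw(G) ≤ 1. Since G has at least one edge (e.g. 3–2), it is not an edgeless graph, so tw(G) ≥ 1. Combining the bounds, tw(G) = 1.

Treewidth 1.
Bags: B1 = {2, 3}  B2 = {0, 2}  B3 = {1, 2}
Tree: B1–B2, B2–B3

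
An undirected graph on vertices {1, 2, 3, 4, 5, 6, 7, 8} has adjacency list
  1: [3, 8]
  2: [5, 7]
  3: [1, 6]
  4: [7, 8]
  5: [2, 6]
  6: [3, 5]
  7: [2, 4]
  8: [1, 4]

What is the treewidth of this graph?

2

A width-2 tree decomposition is:
Bags: B1 = {4, 7, 8}  B2 = {1, 7, 8}  B3 = {1, 3, 7}  B4 = {3, 6, 7}  B5 = {5, 6, 7}  B6 = {2, 5, 7}
Tree: B1–B2, B2–B3, B3–B4, B4–B5, B5–B6
The largest bag has 3 vertices, giving width 2; this decomposition certifies tw(G) ≤ 2. For the lower bound, G contains the cycle 7–4–8–1–3–6–5–2–7, so G is not a forest; only forests have treewidth ≤ 1, hence tw(G) ≥ 2. The upper and lower bounds meet at 2, so that is the treewidth.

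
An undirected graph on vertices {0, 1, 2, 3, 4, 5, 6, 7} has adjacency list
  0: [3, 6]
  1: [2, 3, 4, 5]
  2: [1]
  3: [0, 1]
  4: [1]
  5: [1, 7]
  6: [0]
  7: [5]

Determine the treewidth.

A width-1 tree decomposition is:
Bags: B1 = {1, 3}  B2 = {1, 5}  B3 = {5, 7}  B4 = {0, 3}  B5 = {0, 6}  B6 = {1, 2}  B7 = {1, 4}
Tree: B1–B2, B2–B3, B1–B4, B4–B5, B2–B6, B2–B7
Each bag holds 2 vertices, so the decomposition has width 1, which upper-bounds the treewidth. G has an edge, so its treewidth is at least 1. Combining the bounds, tw(G) = 1.

1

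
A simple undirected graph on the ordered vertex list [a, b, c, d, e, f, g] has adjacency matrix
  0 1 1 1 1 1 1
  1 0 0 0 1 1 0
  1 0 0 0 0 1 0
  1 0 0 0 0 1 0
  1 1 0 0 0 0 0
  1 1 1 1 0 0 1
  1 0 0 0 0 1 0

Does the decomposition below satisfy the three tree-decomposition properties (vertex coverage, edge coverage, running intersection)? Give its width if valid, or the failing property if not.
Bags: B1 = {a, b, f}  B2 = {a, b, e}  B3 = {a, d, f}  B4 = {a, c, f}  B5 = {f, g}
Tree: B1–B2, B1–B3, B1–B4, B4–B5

No — edge (a,g) lies in no bag.

A tree decomposition must satisfy three properties: every vertex lies in some bag; for every edge, both endpoints lie together in some bag; and for every vertex, the bags containing it form a connected subtree. Here edge (a,g) lies in no bag, so the decomposition is invalid.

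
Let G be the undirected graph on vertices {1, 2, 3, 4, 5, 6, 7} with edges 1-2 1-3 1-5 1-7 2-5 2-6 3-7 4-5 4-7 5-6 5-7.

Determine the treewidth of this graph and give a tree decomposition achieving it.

Treewidth 2.
One such decomposition:
Bags: B1 = {2, 5, 6}  B2 = {1, 2, 5}  B3 = {1, 5, 7}  B4 = {4, 5, 7}  B5 = {1, 3, 7}
Tree: B1–B2, B2–B3, B3–B4, B3–B5

The largest bag has 3 vertices, giving width 2; this decomposition certifies tw(G) ≤ 2. Conversely, {1, 3, 7} is a clique of size 3, and the vertices of any clique must share a bag in every tree decomposition; so some bag has ≥ 3 vertices and tw(G) ≥ 2. Combining the bounds, tw(G) = 2.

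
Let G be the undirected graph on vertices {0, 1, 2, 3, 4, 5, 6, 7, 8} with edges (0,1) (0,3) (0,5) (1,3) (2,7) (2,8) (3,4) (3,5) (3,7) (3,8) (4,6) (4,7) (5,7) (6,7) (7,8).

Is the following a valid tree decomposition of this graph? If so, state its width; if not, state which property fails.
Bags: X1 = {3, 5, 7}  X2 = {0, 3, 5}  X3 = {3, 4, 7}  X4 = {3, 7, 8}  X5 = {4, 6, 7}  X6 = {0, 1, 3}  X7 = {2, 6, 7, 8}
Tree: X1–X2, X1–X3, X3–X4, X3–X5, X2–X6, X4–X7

A tree decomposition must satisfy three properties: every vertex lies in some bag; for every edge, both endpoints lie together in some bag; and for every vertex, the bags containing it form a connected subtree. Here bags containing vertex 6 are not connected in the tree, so the decomposition is invalid.

No — bags containing vertex 6 are not connected in the tree.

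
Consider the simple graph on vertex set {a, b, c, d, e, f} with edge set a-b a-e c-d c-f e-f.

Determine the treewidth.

1

A width-1 tree decomposition is:
Bags: B1 = {a, b}  B2 = {a, e}  B3 = {e, f}  B4 = {c, f}  B5 = {c, d}
Tree: B1–B2, B2–B3, B3–B4, B4–B5
The largest bag has 2 vertices, giving width 1; this decomposition certifies tw(G) ≤ 1. Since G has at least one edge (e.g. b–a), it is not an edgeless graph, so tw(G) ≥ 1. Combining the bounds, tw(G) = 1.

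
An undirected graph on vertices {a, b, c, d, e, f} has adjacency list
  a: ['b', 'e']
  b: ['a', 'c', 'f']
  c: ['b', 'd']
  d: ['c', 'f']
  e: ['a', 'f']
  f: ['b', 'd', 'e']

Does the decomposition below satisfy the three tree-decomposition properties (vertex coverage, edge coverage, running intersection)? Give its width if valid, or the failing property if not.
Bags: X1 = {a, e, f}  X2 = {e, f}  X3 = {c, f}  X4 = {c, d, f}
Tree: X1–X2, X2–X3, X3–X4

No — vertex b appears in no bag.

A tree decomposition must satisfy three properties: every vertex lies in some bag; for every edge, both endpoints lie together in some bag; and for every vertex, the bags containing it form a connected subtree. Here vertex b appears in no bag, so the decomposition is invalid.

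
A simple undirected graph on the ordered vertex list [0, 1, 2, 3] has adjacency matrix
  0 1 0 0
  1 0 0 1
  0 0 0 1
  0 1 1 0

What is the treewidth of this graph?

A width-1 tree decomposition is:
Bags: B1 = {2, 3}  B2 = {1, 3}  B3 = {0, 1}
Tree: B1–B2, B2–B3
Each bag holds 2 vertices, so the decomposition has width 1, which upper-bounds the treewidth. Since G has at least one edge (e.g. 3–2), it is not an edgeless graph, so tw(G) ≥ 1. Combining the bounds, tw(G) = 1.

1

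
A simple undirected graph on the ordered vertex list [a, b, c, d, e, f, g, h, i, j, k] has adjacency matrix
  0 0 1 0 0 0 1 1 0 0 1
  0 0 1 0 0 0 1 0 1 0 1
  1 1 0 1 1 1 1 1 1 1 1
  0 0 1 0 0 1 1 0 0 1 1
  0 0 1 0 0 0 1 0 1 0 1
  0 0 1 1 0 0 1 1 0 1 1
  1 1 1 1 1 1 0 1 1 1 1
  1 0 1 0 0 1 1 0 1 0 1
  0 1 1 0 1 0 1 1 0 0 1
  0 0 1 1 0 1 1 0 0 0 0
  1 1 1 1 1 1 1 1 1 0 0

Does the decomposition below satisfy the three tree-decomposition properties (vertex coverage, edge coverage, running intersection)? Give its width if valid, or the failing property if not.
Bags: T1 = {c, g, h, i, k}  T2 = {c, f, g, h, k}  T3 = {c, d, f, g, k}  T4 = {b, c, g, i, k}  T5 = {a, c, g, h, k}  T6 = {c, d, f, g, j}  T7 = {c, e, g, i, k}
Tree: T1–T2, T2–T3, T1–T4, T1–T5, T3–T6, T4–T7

Yes; width 4.

Checking the three conditions: (i) the bags cover all of {a, b, c, d, e, f, g, h, i, j, k}; (ii) for each edge, some bag contains both endpoints; (iii) the bags containing any fixed vertex form a subtree. All hold, so the decomposition is valid with width 5 − 1 = 4.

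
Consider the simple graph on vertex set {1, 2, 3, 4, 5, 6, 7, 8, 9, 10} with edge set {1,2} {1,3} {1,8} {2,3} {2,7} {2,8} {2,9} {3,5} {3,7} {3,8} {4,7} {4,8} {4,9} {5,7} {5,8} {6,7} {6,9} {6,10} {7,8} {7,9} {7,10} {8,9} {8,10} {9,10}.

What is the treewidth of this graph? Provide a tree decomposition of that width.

Treewidth 3.
One such decomposition:
Bags: B1 = {2, 7, 8, 9}  B2 = {2, 3, 7, 8}  B3 = {1, 2, 3, 8}  B4 = {7, 8, 9, 10}  B5 = {4, 7, 8, 9}  B6 = {3, 5, 7, 8}  B7 = {6, 7, 9, 10}
Tree: B1–B2, B2–B3, B1–B4, B1–B5, B2–B6, B4–B7

Each bag holds 4 vertices, so the decomposition has width 3, which upper-bounds the treewidth. Conversely, {1, 2, 3, 8} is a clique of size 4, and the vertices of any clique must share a bag in every tree decomposition; so some bag has ≥ 4 vertices and tw(G) ≥ 3. Therefore the treewidth is 3.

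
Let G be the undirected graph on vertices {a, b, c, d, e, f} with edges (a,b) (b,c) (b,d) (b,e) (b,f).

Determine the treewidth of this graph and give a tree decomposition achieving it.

Treewidth 1.
One optimal decomposition is:
Bags: B1 = {b, e}  B2 = {a, b}  B3 = {b, c}  B4 = {b, f}  B5 = {b, d}
Tree: B1–B2, B1–B3, B1–B4, B1–B5

Every bag has size at most 2, so the width is 2 − 1 = 1 and tw(G) ≤ 1. Since G has at least one edge (e.g. b–e), it is not an edgeless graph, so tw(G) ≥ 1. The upper and lower bounds meet at 1, so that is the treewidth.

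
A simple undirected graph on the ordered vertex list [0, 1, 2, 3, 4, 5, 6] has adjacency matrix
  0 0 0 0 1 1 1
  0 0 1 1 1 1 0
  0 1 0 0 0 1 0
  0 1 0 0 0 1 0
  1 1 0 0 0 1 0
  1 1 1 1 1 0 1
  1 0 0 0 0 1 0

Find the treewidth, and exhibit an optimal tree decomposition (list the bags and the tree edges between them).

Treewidth 2.
Bags: B1 = {1, 4, 5}  B2 = {0, 4, 5}  B3 = {1, 2, 5}  B4 = {0, 5, 6}  B5 = {1, 3, 5}
Tree: B1–B2, B1–B3, B2–B4, B3–B5

Every bag has size at most 3, so the width is 3 − 1 = 2 and tw(G) ≤ 2. On the other hand G contains the 3-clique {0, 4, 5}. A clique must lie in a single bag of any decomposition, so no decomposition can have width below 2. Therefore the treewidth is 2.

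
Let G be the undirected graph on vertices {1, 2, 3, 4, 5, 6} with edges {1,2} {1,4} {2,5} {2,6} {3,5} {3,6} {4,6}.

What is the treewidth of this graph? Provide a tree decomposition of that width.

Treewidth 2.
One optimal decomposition is:
Bags: B1 = {1, 2, 4}  B2 = {2, 4, 6}  B3 = {2, 5, 6}  B4 = {3, 5, 6}
Tree: B1–B2, B2–B3, B3–B4

Every bag has size at most 3, so the width is 3 − 1 = 2 and tw(G) ≤ 2. Since 1–4–6–2–1 is a cycle in G, G is not acyclic. Forests are exactly the graphs of treewidth ≤ 1, so tw(G) ≥ 2. Therefore the treewidth is 2.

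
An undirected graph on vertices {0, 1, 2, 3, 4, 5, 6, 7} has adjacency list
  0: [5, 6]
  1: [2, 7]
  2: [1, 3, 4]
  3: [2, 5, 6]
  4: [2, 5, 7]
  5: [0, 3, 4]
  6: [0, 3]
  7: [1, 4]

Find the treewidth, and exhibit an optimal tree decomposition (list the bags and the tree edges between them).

Each bag holds 3 vertices, so the decomposition has width 2, which upper-bounds the treewidth. For the lower bound, G contains the cycle 1–7–4–2–1, so G is not a forest; only forests have treewidth ≤ 1, hence tw(G) ≥ 2. Combining the bounds, tw(G) = 2.

Treewidth 2.
One such decomposition:
Bags: B1 = {1, 2, 7}  B2 = {2, 4, 7}  B3 = {2, 3, 4}  B4 = {3, 4, 5}  B5 = {3, 5, 6}  B6 = {0, 5, 6}
Tree: B1–B2, B2–B3, B3–B4, B4–B5, B5–B6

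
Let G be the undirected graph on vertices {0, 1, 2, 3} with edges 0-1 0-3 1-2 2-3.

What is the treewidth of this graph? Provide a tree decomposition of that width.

Treewidth 2.
One such decomposition:
Bags: B1 = {0, 1, 3}  B2 = {1, 2, 3}
Tree: B1–B2

Every bag has size at most 3, so the width is 3 − 1 = 2 and tw(G) ≤ 2. Since 1–0–3–2–1 is a cycle in G, G is not acyclic. Forests are exactly the graphs of treewidth ≤ 1, so tw(G) ≥ 2. Hence tw(G) = 2 exactly.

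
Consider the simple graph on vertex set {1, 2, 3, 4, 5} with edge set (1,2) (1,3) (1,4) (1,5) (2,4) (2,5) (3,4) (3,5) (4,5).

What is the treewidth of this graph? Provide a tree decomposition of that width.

Treewidth 3.
One optimal decomposition is:
Bags: B1 = {1, 2, 4, 5}  B2 = {1, 3, 4, 5}
Tree: B1–B2

Every bag has size at most 4, so the width is 4 − 1 = 3 and tw(G) ≤ 3. Conversely, {1, 2, 4, 5} is a clique of size 4, and the vertices of any clique must share a bag in every tree decomposition; so some bag has ≥ 4 vertices and tw(G) ≥ 3. The upper and lower bounds meet at 3, so that is the treewidth.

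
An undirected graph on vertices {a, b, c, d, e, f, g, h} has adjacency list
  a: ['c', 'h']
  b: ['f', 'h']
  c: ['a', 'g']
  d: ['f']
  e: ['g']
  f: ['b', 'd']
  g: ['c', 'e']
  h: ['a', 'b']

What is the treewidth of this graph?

A width-1 tree decomposition is:
Bags: B1 = {d, f}  B2 = {b, f}  B3 = {b, h}  B4 = {a, h}  B5 = {a, c}  B6 = {c, g}  B7 = {e, g}
Tree: B1–B2, B2–B3, B3–B4, B4–B5, B5–B6, B6–B7
Each bag holds 2 vertices, so the decomposition has width 1, which upper-bounds the treewidth. Since G has at least one edge (e.g. d–f), it is not an edgeless graph, so tw(G) ≥ 1. Therefore the treewidth is 1.

1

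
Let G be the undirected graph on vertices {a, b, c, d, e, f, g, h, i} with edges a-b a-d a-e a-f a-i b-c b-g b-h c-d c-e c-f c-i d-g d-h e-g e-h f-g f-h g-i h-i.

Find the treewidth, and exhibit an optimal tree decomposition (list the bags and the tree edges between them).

Treewidth 4.
One optimal decomposition is:
Bags: B1 = {a, b, c, g, h}  B2 = {a, c, d, g, h}  B3 = {a, c, f, g, h}  B4 = {a, c, g, h, i}  B5 = {a, c, e, g, h}
Tree: B1–B2, B2–B3, B3–B4, B4–B5

Each bag holds 5 vertices, so the decomposition has width 4, which upper-bounds the treewidth. For the lower bound: the 5 vertex sets {b,c}, {a,d}, {f,h}, {g}, {i} are disjoint, each induces a connected subgraph, and every pair is joined by at least one edge of G. Contracting each set to a single vertex therefore yields K_{5} as a minor, and since treewidth is minor-monotone, tw(G) ≥ tw(K_{5}) = 4. Hence tw(G) = 4 exactly.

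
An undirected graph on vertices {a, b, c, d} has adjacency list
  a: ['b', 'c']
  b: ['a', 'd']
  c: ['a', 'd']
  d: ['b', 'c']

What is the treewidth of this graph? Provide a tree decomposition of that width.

Treewidth 2.
One optimal decomposition is:
Bags: B1 = {a, b, c}  B2 = {b, c, d}
Tree: B1–B2

The largest bag has 3 vertices, giving width 2; this decomposition certifies tw(G) ≤ 2. Since c–a–b–d–c is a cycle in G, G is not acyclic. Forests are exactly the graphs of treewidth ≤ 1, so tw(G) ≥ 2. The upper and lower bounds meet at 2, so that is the treewidth.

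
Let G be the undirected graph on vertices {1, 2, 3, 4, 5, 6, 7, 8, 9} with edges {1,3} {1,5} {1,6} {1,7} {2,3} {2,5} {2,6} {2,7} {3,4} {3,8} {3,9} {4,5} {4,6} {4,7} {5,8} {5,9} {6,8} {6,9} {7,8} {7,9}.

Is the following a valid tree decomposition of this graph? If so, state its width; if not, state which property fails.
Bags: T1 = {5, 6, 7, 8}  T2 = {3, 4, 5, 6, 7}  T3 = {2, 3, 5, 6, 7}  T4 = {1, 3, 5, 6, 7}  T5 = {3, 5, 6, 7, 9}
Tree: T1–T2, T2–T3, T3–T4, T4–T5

No — edge (3,8) lies in no bag.

A tree decomposition must satisfy three properties: every vertex lies in some bag; for every edge, both endpoints lie together in some bag; and for every vertex, the bags containing it form a connected subtree. Here edge (3,8) lies in no bag, so the decomposition is invalid.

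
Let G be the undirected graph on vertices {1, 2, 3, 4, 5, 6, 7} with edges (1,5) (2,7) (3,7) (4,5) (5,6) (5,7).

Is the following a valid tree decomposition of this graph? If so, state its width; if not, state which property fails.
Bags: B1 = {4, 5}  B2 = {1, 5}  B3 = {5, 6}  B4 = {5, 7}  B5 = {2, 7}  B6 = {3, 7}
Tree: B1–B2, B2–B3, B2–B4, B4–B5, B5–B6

Checking the three conditions: (i) the bags cover all of {1, 2, 3, 4, 5, 6, 7}; (ii) for each edge, some bag contains both endpoints; (iii) the bags containing any fixed vertex form a subtree. All hold, so the decomposition is valid with width 2 − 1 = 1.

Yes; width 1.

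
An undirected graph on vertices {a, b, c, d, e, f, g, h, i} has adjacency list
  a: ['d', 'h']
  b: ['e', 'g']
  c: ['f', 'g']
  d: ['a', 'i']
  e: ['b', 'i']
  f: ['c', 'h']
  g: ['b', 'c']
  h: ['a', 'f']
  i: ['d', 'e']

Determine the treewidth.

A width-2 tree decomposition is:
Bags: B1 = {c, f, h}  B2 = {a, c, h}  B3 = {a, c, d}  B4 = {c, d, i}  B5 = {c, e, i}  B6 = {b, c, e}  B7 = {b, c, g}
Tree: B1–B2, B2–B3, B3–B4, B4–B5, B5–B6, B6–B7
Every bag has size at most 3, so the width is 3 − 1 = 2 and tw(G) ≤ 2. For the lower bound, G contains the cycle c–f–h–a–d–i–e–b–g–c, so G is not a forest; only forests have treewidth ≤ 1, hence tw(G) ≥ 2. Combining the bounds, tw(G) = 2.

2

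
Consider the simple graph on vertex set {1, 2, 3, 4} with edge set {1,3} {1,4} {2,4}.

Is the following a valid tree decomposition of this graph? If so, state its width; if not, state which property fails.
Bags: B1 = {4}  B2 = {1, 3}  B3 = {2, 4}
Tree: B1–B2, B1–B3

No — edge (1,4) lies in no bag.

A tree decomposition must satisfy three properties: every vertex lies in some bag; for every edge, both endpoints lie together in some bag; and for every vertex, the bags containing it form a connected subtree. Here edge (1,4) lies in no bag, so the decomposition is invalid.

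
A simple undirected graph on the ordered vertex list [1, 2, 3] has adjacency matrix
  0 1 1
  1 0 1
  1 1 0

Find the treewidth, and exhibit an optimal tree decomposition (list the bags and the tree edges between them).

A single bag containing all 3 vertices is trivially a valid decomposition of width 2. On the other hand G contains the 3-clique {1, 2, 3}. A clique must lie in a single bag of any decomposition, so no decomposition can have width below 2. The upper and lower bounds meet at 2, so that is the treewidth.

Treewidth 2.
One optimal decomposition is:
Bags: B1 = {1, 2, 3}
Tree: (single bag)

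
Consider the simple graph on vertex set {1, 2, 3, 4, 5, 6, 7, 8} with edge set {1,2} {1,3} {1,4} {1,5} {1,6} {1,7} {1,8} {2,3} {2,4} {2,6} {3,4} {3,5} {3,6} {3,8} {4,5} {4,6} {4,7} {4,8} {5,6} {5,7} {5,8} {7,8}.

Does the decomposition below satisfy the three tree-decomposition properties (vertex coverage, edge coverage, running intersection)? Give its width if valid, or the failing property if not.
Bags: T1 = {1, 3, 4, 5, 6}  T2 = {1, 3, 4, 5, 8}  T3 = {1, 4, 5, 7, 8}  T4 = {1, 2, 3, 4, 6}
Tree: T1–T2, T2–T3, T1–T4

Yes; width 4.

Vertex coverage: the bags together contain {1, 2, 3, 4, 5, 6, 7, 8}, the full vertex set. Edge coverage: each edge of G has both endpoints in at least one bag. Running intersection: for every vertex, the bags containing it form a connected subtree. All three properties hold, so this is a valid tree decomposition of width max|bag| − 1 = 4, and hence tw(G) ≤ 4.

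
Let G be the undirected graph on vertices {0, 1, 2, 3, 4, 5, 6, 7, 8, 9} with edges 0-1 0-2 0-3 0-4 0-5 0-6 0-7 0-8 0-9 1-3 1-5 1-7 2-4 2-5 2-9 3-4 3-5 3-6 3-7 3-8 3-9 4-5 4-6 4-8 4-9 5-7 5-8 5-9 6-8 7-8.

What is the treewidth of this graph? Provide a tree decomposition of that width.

Treewidth 4.
One such decomposition:
Bags: B1 = {0, 3, 5, 7, 8}  B2 = {0, 3, 4, 5, 8}  B3 = {0, 3, 4, 5, 9}  B4 = {0, 1, 3, 5, 7}  B5 = {0, 2, 4, 5, 9}  B6 = {0, 3, 4, 6, 8}
Tree: B1–B2, B2–B3, B1–B4, B3–B5, B2–B6

Every bag has size at most 5, so the width is 5 − 1 = 4 and tw(G) ≤ 4. On the other hand G contains the 5-clique {0, 2, 4, 5, 9}. A clique must lie in a single bag of any decomposition, so no decomposition can have width below 4. Therefore the treewidth is 4.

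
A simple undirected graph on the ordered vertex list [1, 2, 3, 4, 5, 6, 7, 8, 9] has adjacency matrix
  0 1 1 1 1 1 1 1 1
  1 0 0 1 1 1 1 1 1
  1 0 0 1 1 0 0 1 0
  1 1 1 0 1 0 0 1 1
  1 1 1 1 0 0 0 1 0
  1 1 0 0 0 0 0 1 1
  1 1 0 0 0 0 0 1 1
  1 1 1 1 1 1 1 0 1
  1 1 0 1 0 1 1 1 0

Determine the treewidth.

4

A width-4 tree decomposition is:
Bags: B1 = {1, 2, 4, 5, 8}  B2 = {1, 2, 4, 8, 9}  B3 = {1, 2, 6, 8, 9}  B4 = {1, 3, 4, 5, 8}  B5 = {1, 2, 7, 8, 9}
Tree: B1–B2, B2–B3, B1–B4, B3–B5
Every bag has size at most 5, so the width is 5 − 1 = 4 and tw(G) ≤ 4. Conversely, {1, 2, 4, 8, 9} is a clique of size 5, and the vertices of any clique must share a bag in every tree decomposition; so some bag has ≥ 5 vertices and tw(G) ≥ 4. Combining the bounds, tw(G) = 4.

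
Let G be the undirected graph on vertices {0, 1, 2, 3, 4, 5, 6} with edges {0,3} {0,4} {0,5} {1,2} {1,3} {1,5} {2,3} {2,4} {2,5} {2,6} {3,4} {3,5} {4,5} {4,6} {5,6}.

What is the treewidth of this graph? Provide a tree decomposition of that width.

The largest bag has 4 vertices, giving width 3; this decomposition certifies tw(G) ≤ 3. Conversely, {0, 3, 4, 5} is a clique of size 4, and the vertices of any clique must share a bag in every tree decomposition; so some bag has ≥ 4 vertices and tw(G) ≥ 3. The upper and lower bounds meet at 3, so that is the treewidth.

Treewidth 3.
Bags: B1 = {2, 3, 4, 5}  B2 = {2, 4, 5, 6}  B3 = {0, 3, 4, 5}  B4 = {1, 2, 3, 5}
Tree: B1–B2, B1–B3, B1–B4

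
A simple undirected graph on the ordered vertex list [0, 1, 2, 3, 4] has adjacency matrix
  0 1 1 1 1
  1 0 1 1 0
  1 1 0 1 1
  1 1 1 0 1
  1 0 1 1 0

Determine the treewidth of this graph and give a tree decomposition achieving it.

Every bag has size at most 4, so the width is 4 − 1 = 3 and tw(G) ≤ 3. Conversely, {0, 1, 2, 3} is a clique of size 4, and the vertices of any clique must share a bag in every tree decomposition; so some bag has ≥ 4 vertices and tw(G) ≥ 3. The upper and lower bounds meet at 3, so that is the treewidth.

Treewidth 3.
One optimal decomposition is:
Bags: B1 = {0, 2, 3, 4}  B2 = {0, 1, 2, 3}
Tree: B1–B2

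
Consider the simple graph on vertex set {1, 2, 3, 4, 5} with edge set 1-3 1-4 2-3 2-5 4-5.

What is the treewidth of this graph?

A width-2 tree decomposition is:
Bags: B1 = {2, 4, 5}  B2 = {1, 2, 4}  B3 = {1, 2, 3}
Tree: B1–B2, B2–B3
Every bag has size at most 3, so the width is 3 − 1 = 2 and tw(G) ≤ 2. Since 2–5–4–1–3–2 is a cycle in G, G is not acyclic. Forests are exactly the graphs of treewidth ≤ 1, so tw(G) ≥ 2. Hence tw(G) = 2 exactly.

2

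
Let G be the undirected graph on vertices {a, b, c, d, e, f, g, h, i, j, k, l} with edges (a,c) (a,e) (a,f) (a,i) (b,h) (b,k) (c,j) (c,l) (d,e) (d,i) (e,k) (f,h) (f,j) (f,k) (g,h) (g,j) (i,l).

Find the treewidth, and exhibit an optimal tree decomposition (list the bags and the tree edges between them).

Treewidth 3.
One such decomposition:
Bags: B1 = {c, d, i, l}  B2 = {a, c, d, i}  B3 = {a, c, d, e}  B4 = {a, c, e, j}  B5 = {a, e, f, j}  B6 = {e, f, j, k}  B7 = {f, g, j, k}  B8 = {f, g, h, k}  B9 = {b, g, h, k}
Tree: B1–B2, B2–B3, B3–B4, B4–B5, B5–B6, B6–B7, B7–B8, B8–B9

The largest bag has 4 vertices, giving width 3; this decomposition certifies tw(G) ≤ 3. For the lower bound: the 4 vertex sets {d,i,l}, {c}, {a}, {e,f,j,k} are disjoint, each induces a connected subgraph, and every pair is joined by at least one edge of G. Contracting each set to a single vertex therefore yields K_{4} as a minor, and since treewidth is minor-monotone, tw(G) ≥ tw(K_{4}) = 3. The upper and lower bounds meet at 3, so that is the treewidth.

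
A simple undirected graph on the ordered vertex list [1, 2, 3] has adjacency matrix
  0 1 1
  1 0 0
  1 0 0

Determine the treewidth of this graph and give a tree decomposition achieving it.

The largest bag has 2 vertices, giving width 1; this decomposition certifies tw(G) ≤ 1. Since G has at least one edge (e.g. 1–3), it is not an edgeless graph, so tw(G) ≥ 1. Therefore the treewidth is 1.

Treewidth 1.
Bags: B1 = {1, 3}  B2 = {1, 2}
Tree: B1–B2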